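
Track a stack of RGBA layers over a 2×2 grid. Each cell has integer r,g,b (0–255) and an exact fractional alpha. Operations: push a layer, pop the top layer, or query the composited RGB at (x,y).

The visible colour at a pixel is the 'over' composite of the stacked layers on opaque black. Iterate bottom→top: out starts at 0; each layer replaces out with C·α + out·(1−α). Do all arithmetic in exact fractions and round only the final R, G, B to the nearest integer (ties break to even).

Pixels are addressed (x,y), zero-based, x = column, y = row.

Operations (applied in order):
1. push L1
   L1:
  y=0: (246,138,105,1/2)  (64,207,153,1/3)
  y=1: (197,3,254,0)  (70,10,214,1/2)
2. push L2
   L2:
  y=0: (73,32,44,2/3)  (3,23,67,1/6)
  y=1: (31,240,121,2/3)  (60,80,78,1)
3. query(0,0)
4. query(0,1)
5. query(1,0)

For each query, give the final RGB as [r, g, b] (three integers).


at x=0,y=0 over L1,L2:
after L1 α=1/2: [123, 69, 105/2]
after L2 α=2/3: [269/3, 133/3, 281/6]
→ [90, 44, 47]

(0,1) stack=L1,L2; from [0,0,0]:
after L1 α=0: [0, 0, 0]
after L2 α=2/3: [62/3, 160, 242/3]
→ [21, 160, 81]

at x=1,y=0 over L1,L2:
after L1 α=1/3: [64/3, 69, 51]
after L2 α=1/6: [329/18, 184/3, 161/3]
= [18, 61, 54]


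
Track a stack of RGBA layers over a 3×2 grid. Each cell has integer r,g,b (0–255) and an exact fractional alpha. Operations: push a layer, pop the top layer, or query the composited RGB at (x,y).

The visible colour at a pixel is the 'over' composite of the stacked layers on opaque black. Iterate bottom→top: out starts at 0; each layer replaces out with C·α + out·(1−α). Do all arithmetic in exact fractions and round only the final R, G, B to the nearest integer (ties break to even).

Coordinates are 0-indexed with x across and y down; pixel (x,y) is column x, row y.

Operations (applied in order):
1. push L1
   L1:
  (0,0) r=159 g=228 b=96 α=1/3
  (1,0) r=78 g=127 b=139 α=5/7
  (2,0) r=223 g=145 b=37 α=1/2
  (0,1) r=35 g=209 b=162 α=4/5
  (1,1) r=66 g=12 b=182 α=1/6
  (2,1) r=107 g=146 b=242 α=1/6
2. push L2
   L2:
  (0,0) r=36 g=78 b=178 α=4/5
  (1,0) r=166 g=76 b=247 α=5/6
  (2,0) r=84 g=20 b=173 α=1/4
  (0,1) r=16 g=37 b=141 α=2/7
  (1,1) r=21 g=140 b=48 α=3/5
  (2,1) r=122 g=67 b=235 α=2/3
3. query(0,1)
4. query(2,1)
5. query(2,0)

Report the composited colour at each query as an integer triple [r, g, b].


at x=0,y=1 over L1,L2:
after L1 α=4/5: [28, 836/5, 648/5]
after L2 α=2/7: [172/7, 130, 930/7]
= [25, 130, 133]

(2,1) stack=L1,L2; from [0,0,0]:
L1 α=1/6: [107/6, 73/3, 121/3]
L2 α=2/3: [1571/18, 475/9, 1531/9]
→ [87, 53, 170]

(2,0) stack=L1,L2; from [0,0,0]:
+L1 (α=1/2) → [223/2, 145/2, 37/2]
+L2 (α=1/4) → [837/8, 475/8, 457/8]
→ [105, 59, 57]


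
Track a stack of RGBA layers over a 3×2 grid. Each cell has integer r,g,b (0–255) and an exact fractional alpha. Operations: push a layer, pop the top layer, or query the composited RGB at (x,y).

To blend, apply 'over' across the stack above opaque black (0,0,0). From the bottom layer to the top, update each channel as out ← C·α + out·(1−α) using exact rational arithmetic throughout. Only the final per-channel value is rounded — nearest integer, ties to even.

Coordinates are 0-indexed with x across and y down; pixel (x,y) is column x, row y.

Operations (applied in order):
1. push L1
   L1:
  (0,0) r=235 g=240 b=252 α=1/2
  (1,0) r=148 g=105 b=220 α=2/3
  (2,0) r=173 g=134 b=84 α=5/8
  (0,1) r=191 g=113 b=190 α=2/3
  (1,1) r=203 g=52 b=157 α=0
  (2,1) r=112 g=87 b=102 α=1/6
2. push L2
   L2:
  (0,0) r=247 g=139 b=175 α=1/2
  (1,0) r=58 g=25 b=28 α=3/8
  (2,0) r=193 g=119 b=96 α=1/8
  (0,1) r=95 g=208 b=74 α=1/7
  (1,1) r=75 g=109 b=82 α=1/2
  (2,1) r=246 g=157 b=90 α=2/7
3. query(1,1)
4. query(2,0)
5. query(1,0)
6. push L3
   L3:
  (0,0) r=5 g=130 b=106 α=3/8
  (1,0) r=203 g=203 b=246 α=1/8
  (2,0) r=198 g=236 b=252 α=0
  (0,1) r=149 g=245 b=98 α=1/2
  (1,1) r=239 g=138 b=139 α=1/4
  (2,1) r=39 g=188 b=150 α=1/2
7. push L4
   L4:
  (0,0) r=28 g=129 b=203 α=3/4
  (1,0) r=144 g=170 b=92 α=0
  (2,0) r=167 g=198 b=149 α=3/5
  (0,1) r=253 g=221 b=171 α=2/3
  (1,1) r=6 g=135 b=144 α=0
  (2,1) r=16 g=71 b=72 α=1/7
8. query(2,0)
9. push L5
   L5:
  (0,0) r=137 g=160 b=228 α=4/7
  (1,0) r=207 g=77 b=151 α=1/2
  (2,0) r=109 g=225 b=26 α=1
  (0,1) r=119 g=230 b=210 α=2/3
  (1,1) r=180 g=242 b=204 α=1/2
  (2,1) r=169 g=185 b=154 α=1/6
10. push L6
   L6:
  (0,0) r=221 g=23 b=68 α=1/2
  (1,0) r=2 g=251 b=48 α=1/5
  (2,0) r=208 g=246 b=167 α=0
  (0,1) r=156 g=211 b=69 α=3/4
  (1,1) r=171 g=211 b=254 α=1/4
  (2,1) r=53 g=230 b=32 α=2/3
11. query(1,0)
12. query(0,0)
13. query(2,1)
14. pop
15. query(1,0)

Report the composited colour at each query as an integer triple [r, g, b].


(1,1) stack=L1,L2; from [0,0,0]:
+L1 (α=0) → [0, 0, 0]
+L2 (α=1/2) → [75/2, 109/2, 41]
= [38, 54, 41]

at x=2,y=0 over L1,L2:
after L1 α=5/8: [865/8, 335/4, 105/2]
after L2 α=1/8: [7599/64, 2821/32, 927/16]
→ [119, 88, 58]

query (1,0) [L1,L2] — begin 0,0,0
+L1 (α=2/3) → [296/3, 70, 440/3]
+L2 (α=3/8) → [1001/12, 425/8, 613/6]
→ [83, 53, 102]

at x=2,y=0 over L1,L2,L3,L4:
after L1 α=5/8: [865/8, 335/4, 105/2]
after L2 α=1/8: [7599/64, 2821/32, 927/16]
after L3 α=0: [7599/64, 2821/32, 927/16]
after L4 α=3/5: [23631/160, 2465/16, 4503/40]
rounded: [148, 154, 113]

at x=1,y=0 over L1,L2,L3,L4,L5,L6:
+L1 (α=2/3) → [296/3, 70, 440/3]
+L2 (α=3/8) → [1001/12, 425/8, 613/6]
+L3 (α=1/8) → [9443/96, 4599/64, 5767/48]
+L4 (α=0) → [9443/96, 4599/64, 5767/48]
+L5 (α=1/2) → [29315/192, 9527/128, 13015/96]
+L6 (α=1/5) → [29411/240, 17559/160, 14167/120]
→ [123, 110, 118]

query (0,0) [L1,L2,L3,L4,L5,L6] — begin 0,0,0
after L1 α=1/2: [235/2, 120, 126]
after L2 α=1/2: [729/4, 259/2, 301/2]
after L3 α=3/8: [3705/32, 2075/16, 2141/16]
after L4 α=3/4: [6393/128, 8267/64, 11885/64]
after L5 α=4/7: [89323/896, 65761/448, 94023/448]
after L6 α=1/2: [287339/1792, 76065/896, 124487/896]
rounded: [160, 85, 139]

query (2,1) [L1,L2,L3,L4,L5,L6] — begin 0,0,0
L1 α=1/6: [56/3, 29/2, 17]
L2 α=2/7: [1756/21, 773/14, 265/7]
L3 α=1/2: [2575/42, 3405/28, 1315/14]
L4 α=1/7: [2687/49, 11209/98, 4449/49]
L5 α=1/6: [10858/147, 24725/196, 29791/294]
L6 α=2/3: [26440/441, 38295/196, 48607/882]
rounded: [60, 195, 55]

(1,0) stack=L1,L2,L3,L4,L5; from [0,0,0]:
L1 α=2/3: [296/3, 70, 440/3]
L2 α=3/8: [1001/12, 425/8, 613/6]
L3 α=1/8: [9443/96, 4599/64, 5767/48]
L4 α=0: [9443/96, 4599/64, 5767/48]
L5 α=1/2: [29315/192, 9527/128, 13015/96]
rounded: [153, 74, 136]


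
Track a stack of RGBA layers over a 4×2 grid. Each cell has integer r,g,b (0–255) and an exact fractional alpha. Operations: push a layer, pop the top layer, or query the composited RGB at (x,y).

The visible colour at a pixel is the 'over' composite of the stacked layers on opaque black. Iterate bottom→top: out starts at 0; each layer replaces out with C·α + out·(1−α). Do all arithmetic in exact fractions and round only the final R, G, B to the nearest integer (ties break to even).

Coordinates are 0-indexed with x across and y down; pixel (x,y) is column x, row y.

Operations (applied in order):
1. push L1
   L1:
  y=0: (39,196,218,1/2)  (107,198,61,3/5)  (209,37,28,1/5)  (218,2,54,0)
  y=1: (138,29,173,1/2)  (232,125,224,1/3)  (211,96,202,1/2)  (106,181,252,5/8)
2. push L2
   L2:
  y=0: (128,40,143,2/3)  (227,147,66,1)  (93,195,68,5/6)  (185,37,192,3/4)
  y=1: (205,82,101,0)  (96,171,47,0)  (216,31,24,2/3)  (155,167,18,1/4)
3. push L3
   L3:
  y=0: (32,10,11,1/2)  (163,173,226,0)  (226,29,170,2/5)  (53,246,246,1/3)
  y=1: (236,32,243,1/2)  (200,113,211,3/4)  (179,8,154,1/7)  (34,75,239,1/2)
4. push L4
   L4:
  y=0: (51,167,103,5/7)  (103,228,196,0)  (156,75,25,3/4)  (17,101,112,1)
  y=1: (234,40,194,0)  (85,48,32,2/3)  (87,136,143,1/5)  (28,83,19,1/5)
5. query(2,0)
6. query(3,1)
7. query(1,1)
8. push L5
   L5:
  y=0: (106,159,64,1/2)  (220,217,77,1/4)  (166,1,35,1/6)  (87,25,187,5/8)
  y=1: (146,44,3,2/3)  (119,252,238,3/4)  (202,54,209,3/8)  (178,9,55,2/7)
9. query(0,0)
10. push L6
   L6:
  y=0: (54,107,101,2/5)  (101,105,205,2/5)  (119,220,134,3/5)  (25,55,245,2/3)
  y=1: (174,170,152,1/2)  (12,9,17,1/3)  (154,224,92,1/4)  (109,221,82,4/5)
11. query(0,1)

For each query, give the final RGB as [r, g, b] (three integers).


at x=2,y=0 over L1,L2,L3,L4:
L1 α=1/5: [209/5, 37/5, 28/5]
L2 α=5/6: [1267/15, 2456/15, 288/5]
L3 α=2/5: [3527/25, 2746/25, 2564/25]
L4 α=3/4: [15227/100, 8371/100, 4439/100]
rounded: [152, 84, 44]

(3,1) stack=L1,L2,L3,L4; from [0,0,0]:
L1 α=5/8: [265/4, 905/8, 315/2]
L2 α=1/4: [1415/16, 4051/32, 981/8]
L3 α=1/2: [1959/32, 6451/64, 2893/16]
L4 α=1/5: [2183/40, 7779/80, 2969/20]
rounded: [55, 97, 148]

query (1,1) [L1,L2,L3,L4] — begin 0,0,0
+L1 (α=1/3) → [232/3, 125/3, 224/3]
+L2 (α=0) → [232/3, 125/3, 224/3]
+L3 (α=3/4) → [508/3, 571/6, 2123/12]
+L4 (α=2/3) → [1018/9, 1147/18, 2891/36]
→ [113, 64, 80]

(0,0) stack=L1,L2,L3,L4,L5; from [0,0,0]:
L1 α=1/2: [39/2, 98, 109]
L2 α=2/3: [551/6, 178/3, 395/3]
L3 α=1/2: [743/12, 104/3, 214/3]
L4 α=5/7: [2273/42, 2713/21, 1973/21]
L5 α=1/2: [6725/84, 3026/21, 3317/42]
rounded: [80, 144, 79]

(0,1) stack=L1,L2,L3,L4,L5,L6; from [0,0,0]:
after L1 α=1/2: [69, 29/2, 173/2]
after L2 α=0: [69, 29/2, 173/2]
after L3 α=1/2: [305/2, 93/4, 659/4]
after L4 α=0: [305/2, 93/4, 659/4]
after L5 α=2/3: [889/6, 445/12, 683/12]
after L6 α=1/2: [1933/12, 2485/24, 2507/24]
= [161, 104, 104]


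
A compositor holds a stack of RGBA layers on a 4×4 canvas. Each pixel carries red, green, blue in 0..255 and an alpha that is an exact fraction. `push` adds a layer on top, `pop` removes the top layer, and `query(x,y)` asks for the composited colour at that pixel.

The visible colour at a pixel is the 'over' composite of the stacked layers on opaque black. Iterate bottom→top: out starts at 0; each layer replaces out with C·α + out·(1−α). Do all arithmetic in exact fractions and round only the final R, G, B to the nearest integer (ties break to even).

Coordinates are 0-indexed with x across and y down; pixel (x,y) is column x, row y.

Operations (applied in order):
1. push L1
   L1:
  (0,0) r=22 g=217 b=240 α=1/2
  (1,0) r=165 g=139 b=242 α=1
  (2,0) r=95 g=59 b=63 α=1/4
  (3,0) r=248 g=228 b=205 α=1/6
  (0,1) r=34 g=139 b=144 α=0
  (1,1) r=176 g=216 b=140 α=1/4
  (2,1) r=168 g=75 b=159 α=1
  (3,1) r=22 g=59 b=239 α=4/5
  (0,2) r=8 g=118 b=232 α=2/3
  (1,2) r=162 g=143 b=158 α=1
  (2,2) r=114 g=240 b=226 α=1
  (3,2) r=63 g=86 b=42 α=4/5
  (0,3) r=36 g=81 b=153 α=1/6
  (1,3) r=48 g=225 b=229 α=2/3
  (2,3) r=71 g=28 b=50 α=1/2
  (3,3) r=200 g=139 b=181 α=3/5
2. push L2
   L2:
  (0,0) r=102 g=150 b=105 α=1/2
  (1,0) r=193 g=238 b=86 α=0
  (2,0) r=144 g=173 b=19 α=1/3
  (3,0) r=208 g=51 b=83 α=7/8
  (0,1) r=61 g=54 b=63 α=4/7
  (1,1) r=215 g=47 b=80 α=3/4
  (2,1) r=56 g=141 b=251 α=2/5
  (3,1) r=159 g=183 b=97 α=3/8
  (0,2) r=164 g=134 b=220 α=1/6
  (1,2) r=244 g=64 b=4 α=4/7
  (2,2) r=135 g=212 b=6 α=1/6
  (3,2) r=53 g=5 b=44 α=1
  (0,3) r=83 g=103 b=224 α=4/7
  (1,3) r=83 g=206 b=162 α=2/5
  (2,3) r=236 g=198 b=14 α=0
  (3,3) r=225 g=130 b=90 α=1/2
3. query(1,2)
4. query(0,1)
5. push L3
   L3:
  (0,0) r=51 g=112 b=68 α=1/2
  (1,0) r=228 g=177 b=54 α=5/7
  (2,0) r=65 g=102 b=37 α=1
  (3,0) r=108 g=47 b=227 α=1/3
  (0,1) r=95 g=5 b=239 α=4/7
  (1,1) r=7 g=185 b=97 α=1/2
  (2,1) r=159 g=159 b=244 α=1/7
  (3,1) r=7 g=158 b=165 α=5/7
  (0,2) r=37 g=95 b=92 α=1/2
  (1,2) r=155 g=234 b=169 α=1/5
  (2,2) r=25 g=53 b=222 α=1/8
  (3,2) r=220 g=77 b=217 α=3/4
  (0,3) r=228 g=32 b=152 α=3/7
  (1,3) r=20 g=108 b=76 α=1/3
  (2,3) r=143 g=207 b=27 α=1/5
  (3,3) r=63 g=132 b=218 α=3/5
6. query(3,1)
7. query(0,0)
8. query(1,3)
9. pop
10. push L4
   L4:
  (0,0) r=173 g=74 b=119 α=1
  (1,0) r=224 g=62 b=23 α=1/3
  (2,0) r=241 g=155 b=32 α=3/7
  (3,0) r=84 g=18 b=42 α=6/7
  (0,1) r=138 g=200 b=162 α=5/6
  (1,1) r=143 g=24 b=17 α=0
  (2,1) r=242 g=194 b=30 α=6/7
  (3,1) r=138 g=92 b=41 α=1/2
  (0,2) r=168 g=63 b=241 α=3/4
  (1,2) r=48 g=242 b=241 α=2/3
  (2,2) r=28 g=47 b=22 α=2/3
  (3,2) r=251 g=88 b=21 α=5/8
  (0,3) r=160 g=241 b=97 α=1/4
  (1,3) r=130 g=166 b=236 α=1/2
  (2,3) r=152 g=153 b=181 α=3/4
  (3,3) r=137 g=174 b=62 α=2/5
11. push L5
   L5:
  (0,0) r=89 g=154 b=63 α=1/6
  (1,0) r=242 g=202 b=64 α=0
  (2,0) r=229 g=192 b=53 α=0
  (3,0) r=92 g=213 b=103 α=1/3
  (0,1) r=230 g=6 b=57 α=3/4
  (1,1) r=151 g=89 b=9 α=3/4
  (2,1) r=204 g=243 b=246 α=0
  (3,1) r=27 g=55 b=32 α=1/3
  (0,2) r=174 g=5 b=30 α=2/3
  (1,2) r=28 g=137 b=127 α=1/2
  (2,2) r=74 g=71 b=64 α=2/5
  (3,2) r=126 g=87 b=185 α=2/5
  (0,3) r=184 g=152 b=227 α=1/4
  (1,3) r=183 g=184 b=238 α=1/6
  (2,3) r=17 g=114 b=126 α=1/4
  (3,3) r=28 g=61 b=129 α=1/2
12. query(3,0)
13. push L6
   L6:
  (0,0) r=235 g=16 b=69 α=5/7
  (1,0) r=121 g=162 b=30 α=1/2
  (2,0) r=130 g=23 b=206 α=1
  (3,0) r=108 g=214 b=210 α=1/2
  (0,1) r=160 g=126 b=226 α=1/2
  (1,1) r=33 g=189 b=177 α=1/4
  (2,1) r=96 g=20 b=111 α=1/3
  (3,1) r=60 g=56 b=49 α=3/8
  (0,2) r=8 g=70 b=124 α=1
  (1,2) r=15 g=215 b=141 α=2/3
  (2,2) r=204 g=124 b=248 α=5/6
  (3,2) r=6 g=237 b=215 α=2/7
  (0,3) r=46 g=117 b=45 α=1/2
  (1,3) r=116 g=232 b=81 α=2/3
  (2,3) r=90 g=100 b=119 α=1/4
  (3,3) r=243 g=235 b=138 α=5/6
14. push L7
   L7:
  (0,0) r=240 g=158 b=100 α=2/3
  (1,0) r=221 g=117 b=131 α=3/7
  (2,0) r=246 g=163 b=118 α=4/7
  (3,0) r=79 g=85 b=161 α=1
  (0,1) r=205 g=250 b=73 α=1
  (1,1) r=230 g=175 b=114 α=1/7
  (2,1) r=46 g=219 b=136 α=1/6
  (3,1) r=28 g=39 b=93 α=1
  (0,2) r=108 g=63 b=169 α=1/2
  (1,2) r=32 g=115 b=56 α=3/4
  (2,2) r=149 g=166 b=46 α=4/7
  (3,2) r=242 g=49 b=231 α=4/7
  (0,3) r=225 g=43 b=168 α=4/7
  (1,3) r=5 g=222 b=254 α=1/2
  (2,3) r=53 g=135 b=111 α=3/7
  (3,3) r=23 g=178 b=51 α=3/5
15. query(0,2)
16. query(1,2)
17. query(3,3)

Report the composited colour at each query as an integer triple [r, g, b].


query (1,2) [L1,L2] — begin 0,0,0
L1 α=1: [162, 143, 158]
L2 α=4/7: [1462/7, 685/7, 70]
= [209, 98, 70]

at x=0,y=1 over L1,L2:
+L1 (α=0) → [0, 0, 0]
+L2 (α=4/7) → [244/7, 216/7, 36]
→ [35, 31, 36]

(3,1) stack=L1,L2,L3; from [0,0,0]:
L1 α=4/5: [88/5, 236/5, 956/5]
L2 α=3/8: [565/8, 785/8, 1247/8]
L3 α=5/7: [705/28, 3945/28, 4547/28]
rounded: [25, 141, 162]

(0,0) stack=L1,L2,L3; from [0,0,0]:
+L1 (α=1/2) → [11, 217/2, 120]
+L2 (α=1/2) → [113/2, 517/4, 225/2]
+L3 (α=1/2) → [215/4, 965/8, 361/4]
rounded: [54, 121, 90]

at x=1,y=3 over L1,L2,L3:
+L1 (α=2/3) → [32, 150, 458/3]
+L2 (α=2/5) → [262/5, 862/5, 782/5]
+L3 (α=1/3) → [208/5, 2264/15, 648/5]
rounded: [42, 151, 130]

at x=3,y=0 over L1,L2,L4,L5:
after L1 α=1/6: [124/3, 38, 205/6]
after L2 α=7/8: [1123/6, 395/8, 3691/48]
after L4 α=6/7: [4147/42, 1259/56, 15787/336]
after L5 α=1/3: [6079/63, 7223/84, 33091/504]
rounded: [96, 86, 66]

query (0,2) [L1,L2,L4,L5,L6,L7] — begin 0,0,0
L1 α=2/3: [16/3, 236/3, 464/3]
L2 α=1/6: [286/9, 791/9, 1490/9]
L4 α=3/4: [2411/18, 623/9, 7997/36]
L5 α=2/3: [8675/54, 713/27, 10157/108]
L6 α=1: [8, 70, 124]
L7 α=1/2: [58, 133/2, 293/2]
rounded: [58, 66, 146]

query (1,2) [L1,L2,L4,L5,L6,L7] — begin 0,0,0
+L1 (α=1) → [162, 143, 158]
+L2 (α=4/7) → [1462/7, 685/7, 70]
+L4 (α=2/3) → [2134/21, 4073/21, 184]
+L5 (α=1/2) → [1361/21, 3475/21, 311/2]
+L6 (α=2/3) → [1991/63, 12505/63, 875/6]
+L7 (α=3/4) → [8039/252, 8560/63, 1883/24]
→ [32, 136, 78]

query (3,3) [L1,L2,L4,L5,L6,L7] — begin 0,0,0
L1 α=3/5: [120, 417/5, 543/5]
L2 α=1/2: [345/2, 1067/10, 993/10]
L4 α=2/5: [1583/10, 6681/50, 4219/50]
L5 α=1/2: [1863/20, 9731/100, 10669/100]
L6 α=5/6: [8721/40, 127231/600, 79669/600]
L7 α=3/5: [10101/100, 287431/1500, 125569/1500]
= [101, 192, 84]


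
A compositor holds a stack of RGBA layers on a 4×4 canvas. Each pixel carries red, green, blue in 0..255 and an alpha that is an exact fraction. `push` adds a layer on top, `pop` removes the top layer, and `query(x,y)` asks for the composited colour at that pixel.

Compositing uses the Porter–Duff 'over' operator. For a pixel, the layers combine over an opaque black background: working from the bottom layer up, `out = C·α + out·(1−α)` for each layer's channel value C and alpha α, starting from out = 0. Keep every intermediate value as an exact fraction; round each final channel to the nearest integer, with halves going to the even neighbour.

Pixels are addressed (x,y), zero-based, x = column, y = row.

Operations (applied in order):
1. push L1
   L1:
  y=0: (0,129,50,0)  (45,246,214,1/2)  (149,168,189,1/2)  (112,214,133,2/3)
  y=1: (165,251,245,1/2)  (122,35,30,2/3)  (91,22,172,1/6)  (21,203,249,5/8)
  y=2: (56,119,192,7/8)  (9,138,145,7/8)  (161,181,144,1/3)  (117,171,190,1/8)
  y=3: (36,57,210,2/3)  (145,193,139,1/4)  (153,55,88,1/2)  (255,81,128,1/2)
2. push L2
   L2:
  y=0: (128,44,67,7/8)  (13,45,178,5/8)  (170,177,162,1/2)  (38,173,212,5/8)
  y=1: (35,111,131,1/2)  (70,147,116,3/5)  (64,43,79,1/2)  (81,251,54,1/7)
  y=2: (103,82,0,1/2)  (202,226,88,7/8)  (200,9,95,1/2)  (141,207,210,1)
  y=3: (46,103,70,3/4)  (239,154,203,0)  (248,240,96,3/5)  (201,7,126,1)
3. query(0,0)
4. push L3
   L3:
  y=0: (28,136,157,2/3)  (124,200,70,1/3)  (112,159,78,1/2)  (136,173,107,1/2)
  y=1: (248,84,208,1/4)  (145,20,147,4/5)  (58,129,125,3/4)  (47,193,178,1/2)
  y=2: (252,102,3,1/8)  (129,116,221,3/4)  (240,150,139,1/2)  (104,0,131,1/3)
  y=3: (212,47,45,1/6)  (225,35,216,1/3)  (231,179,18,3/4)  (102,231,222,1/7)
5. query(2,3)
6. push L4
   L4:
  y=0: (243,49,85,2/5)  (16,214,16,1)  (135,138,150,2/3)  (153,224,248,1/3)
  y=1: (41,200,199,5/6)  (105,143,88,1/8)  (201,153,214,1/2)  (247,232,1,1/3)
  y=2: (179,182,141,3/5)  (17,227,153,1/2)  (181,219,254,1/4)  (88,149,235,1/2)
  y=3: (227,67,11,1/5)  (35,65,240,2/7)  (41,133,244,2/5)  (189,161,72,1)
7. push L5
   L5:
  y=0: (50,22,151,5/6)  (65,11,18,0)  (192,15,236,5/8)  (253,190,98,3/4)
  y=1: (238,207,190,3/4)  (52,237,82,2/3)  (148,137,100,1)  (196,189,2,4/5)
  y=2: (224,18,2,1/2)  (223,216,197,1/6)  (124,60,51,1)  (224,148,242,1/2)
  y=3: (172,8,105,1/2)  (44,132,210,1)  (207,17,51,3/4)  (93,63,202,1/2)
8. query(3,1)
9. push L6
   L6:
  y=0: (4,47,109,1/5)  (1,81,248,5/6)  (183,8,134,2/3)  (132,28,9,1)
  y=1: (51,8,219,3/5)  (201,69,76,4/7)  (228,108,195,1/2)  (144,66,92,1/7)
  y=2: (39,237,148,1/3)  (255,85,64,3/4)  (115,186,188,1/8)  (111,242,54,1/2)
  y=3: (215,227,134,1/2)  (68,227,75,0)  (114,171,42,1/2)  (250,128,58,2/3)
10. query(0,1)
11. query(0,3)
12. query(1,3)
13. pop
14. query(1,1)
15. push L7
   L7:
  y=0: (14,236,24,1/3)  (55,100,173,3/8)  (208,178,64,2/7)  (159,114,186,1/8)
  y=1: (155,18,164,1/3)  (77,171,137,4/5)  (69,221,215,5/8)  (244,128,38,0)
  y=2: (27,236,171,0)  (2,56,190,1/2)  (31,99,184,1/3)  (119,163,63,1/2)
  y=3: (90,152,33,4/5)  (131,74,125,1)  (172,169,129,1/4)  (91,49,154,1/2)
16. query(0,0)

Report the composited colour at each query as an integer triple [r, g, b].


(0,0) stack=L1,L2; from [0,0,0]:
L1 α=0: [0, 0, 0]
L2 α=7/8: [112, 77/2, 469/8]
→ [112, 38, 59]

query (2,3) [L1,L2,L3] — begin 0,0,0
+L1 (α=1/2) → [153/2, 55/2, 44]
+L2 (α=3/5) → [897/5, 155, 376/5]
+L3 (α=3/4) → [2181/10, 173, 323/10]
→ [218, 173, 32]

query (3,1) [L1,L2,L3,L4,L5] — begin 0,0,0
after L1 α=5/8: [105/8, 1015/8, 1245/8]
after L2 α=1/7: [639/28, 4049/28, 3951/28]
after L3 α=1/2: [1955/56, 9453/56, 8935/56]
after L4 α=1/3: [2957/28, 15949/84, 8963/84]
after L5 α=4/5: [24909/140, 79453/420, 1927/84]
rounded: [178, 189, 23]

query (0,1) [L1,L2,L3,L4,L5,L6] — begin 0,0,0
after L1 α=1/2: [165/2, 251/2, 245/2]
after L2 α=1/2: [235/4, 473/4, 507/4]
after L3 α=1/4: [1697/16, 1755/16, 2353/16]
after L4 α=5/6: [1659/32, 17755/96, 6091/32]
after L5 α=3/4: [24507/128, 77371/384, 24331/128]
after L6 α=3/5: [34299/320, 81979/960, 66379/320]
rounded: [107, 85, 207]

(0,3) stack=L1,L2,L3,L4,L5,L6; from [0,0,0]:
after L1 α=2/3: [24, 38, 140]
after L2 α=3/4: [81/2, 347/4, 175/2]
after L3 α=1/6: [829/12, 641/8, 965/12]
after L4 α=1/5: [302/3, 155/2, 998/15]
after L5 α=1/2: [409/3, 171/4, 2573/30]
after L6 α=1/2: [527/3, 1079/8, 6593/60]
= [176, 135, 110]

(1,3) stack=L1,L2,L3,L4,L5,L6; from [0,0,0]:
after L1 α=1/4: [145/4, 193/4, 139/4]
after L2 α=0: [145/4, 193/4, 139/4]
after L3 α=1/3: [595/6, 263/6, 571/6]
after L4 α=2/7: [485/6, 2095/42, 5735/42]
after L5 α=1: [44, 132, 210]
after L6 α=0: [44, 132, 210]
rounded: [44, 132, 210]

query (1,1) [L1,L2,L3,L4,L5] — begin 0,0,0
+L1 (α=2/3) → [244/3, 70/3, 20]
+L2 (α=3/5) → [1118/15, 1463/15, 388/5]
+L3 (α=4/5) → [9818/75, 2663/75, 3328/25]
+L4 (α=1/8) → [76601/600, 14683/300, 3187/25]
+L5 (α=2/3) → [139001/1800, 156883/900, 2429/25]
rounded: [77, 174, 97]

query (0,0) [L1,L2,L3,L4,L5,L7] — begin 0,0,0
after L1 α=0: [0, 0, 0]
after L2 α=7/8: [112, 77/2, 469/8]
after L3 α=2/3: [56, 207/2, 2981/24]
after L4 α=2/5: [654/5, 817/10, 4341/40]
after L5 α=5/6: [952/15, 639/20, 34541/240]
after L7 α=1/3: [2114/45, 2999/30, 37421/360]
→ [47, 100, 104]


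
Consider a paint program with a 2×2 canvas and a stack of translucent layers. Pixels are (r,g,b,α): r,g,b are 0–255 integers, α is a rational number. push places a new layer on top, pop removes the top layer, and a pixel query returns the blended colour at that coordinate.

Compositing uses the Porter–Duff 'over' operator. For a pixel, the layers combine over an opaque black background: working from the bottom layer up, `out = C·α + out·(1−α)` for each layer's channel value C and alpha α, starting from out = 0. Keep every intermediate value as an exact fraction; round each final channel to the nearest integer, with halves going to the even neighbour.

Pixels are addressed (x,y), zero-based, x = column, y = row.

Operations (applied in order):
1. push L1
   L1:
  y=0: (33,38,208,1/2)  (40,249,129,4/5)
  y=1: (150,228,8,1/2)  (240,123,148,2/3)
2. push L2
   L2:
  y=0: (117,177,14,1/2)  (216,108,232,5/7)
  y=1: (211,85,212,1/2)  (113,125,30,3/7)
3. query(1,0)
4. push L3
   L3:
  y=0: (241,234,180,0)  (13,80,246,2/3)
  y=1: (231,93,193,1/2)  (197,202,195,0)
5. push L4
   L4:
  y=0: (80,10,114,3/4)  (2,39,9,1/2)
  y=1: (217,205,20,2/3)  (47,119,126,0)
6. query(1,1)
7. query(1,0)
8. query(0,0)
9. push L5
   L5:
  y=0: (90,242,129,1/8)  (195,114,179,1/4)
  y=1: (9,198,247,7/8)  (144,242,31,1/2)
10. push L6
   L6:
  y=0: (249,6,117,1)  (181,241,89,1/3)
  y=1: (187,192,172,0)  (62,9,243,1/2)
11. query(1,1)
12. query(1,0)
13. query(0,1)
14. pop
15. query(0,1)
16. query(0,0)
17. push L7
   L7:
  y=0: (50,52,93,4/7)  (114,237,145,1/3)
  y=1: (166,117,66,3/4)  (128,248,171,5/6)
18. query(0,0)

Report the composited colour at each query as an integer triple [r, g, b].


query (1,0) [L1,L2] — begin 0,0,0
after L1 α=4/5: [32, 996/5, 516/5]
after L2 α=5/7: [1144/7, 4692/35, 976/5]
→ [163, 134, 195]

(1,1) stack=L1,L2,L3,L4; from [0,0,0]:
+L1 (α=2/3) → [160, 82, 296/3]
+L2 (α=3/7) → [979/7, 703/7, 1454/21]
+L3 (α=0) → [979/7, 703/7, 1454/21]
+L4 (α=0) → [979/7, 703/7, 1454/21]
rounded: [140, 100, 69]

query (1,0) [L1,L2,L3,L4] — begin 0,0,0
after L1 α=4/5: [32, 996/5, 516/5]
after L2 α=5/7: [1144/7, 4692/35, 976/5]
after L3 α=2/3: [442/7, 10292/105, 3436/15]
after L4 α=1/2: [228/7, 14387/210, 3571/30]
→ [33, 69, 119]

(0,0) stack=L1,L2,L3,L4; from [0,0,0]:
after L1 α=1/2: [33/2, 19, 104]
after L2 α=1/2: [267/4, 98, 59]
after L3 α=0: [267/4, 98, 59]
after L4 α=3/4: [1227/16, 32, 401/4]
= [77, 32, 100]

at x=1,y=1 over L1,L2,L3,L4,L5,L6:
+L1 (α=2/3) → [160, 82, 296/3]
+L2 (α=3/7) → [979/7, 703/7, 1454/21]
+L3 (α=0) → [979/7, 703/7, 1454/21]
+L4 (α=0) → [979/7, 703/7, 1454/21]
+L5 (α=1/2) → [1987/14, 2397/14, 2105/42]
+L6 (α=1/2) → [2855/28, 2523/28, 12311/84]
→ [102, 90, 147]

at x=1,y=0 over L1,L2,L3,L4,L5,L6:
L1 α=4/5: [32, 996/5, 516/5]
L2 α=5/7: [1144/7, 4692/35, 976/5]
L3 α=2/3: [442/7, 10292/105, 3436/15]
L4 α=1/2: [228/7, 14387/210, 3571/30]
L5 α=1/4: [2049/28, 22367/280, 5361/40]
L6 α=1/3: [4583/42, 56107/420, 7141/60]
→ [109, 134, 119]

at x=0,y=1 over L1,L2,L3,L4,L5,L6:
+L1 (α=1/2) → [75, 114, 4]
+L2 (α=1/2) → [143, 199/2, 108]
+L3 (α=1/2) → [187, 385/4, 301/2]
+L4 (α=2/3) → [207, 675/4, 127/2]
+L5 (α=7/8) → [135/4, 6219/32, 3585/16]
+L6 (α=0) → [135/4, 6219/32, 3585/16]
rounded: [34, 194, 224]

at x=0,y=1 over L1,L2,L3,L4,L5:
L1 α=1/2: [75, 114, 4]
L2 α=1/2: [143, 199/2, 108]
L3 α=1/2: [187, 385/4, 301/2]
L4 α=2/3: [207, 675/4, 127/2]
L5 α=7/8: [135/4, 6219/32, 3585/16]
= [34, 194, 224]

query (0,0) [L1,L2,L3,L4,L5] — begin 0,0,0
+L1 (α=1/2) → [33/2, 19, 104]
+L2 (α=1/2) → [267/4, 98, 59]
+L3 (α=0) → [267/4, 98, 59]
+L4 (α=3/4) → [1227/16, 32, 401/4]
+L5 (α=1/8) → [10029/128, 233/4, 3323/32]
rounded: [78, 58, 104]

query (0,0) [L1,L2,L3,L4,L5,L7] — begin 0,0,0
after L1 α=1/2: [33/2, 19, 104]
after L2 α=1/2: [267/4, 98, 59]
after L3 α=0: [267/4, 98, 59]
after L4 α=3/4: [1227/16, 32, 401/4]
after L5 α=1/8: [10029/128, 233/4, 3323/32]
after L7 α=4/7: [55687/896, 1531/28, 21873/224]
= [62, 55, 98]


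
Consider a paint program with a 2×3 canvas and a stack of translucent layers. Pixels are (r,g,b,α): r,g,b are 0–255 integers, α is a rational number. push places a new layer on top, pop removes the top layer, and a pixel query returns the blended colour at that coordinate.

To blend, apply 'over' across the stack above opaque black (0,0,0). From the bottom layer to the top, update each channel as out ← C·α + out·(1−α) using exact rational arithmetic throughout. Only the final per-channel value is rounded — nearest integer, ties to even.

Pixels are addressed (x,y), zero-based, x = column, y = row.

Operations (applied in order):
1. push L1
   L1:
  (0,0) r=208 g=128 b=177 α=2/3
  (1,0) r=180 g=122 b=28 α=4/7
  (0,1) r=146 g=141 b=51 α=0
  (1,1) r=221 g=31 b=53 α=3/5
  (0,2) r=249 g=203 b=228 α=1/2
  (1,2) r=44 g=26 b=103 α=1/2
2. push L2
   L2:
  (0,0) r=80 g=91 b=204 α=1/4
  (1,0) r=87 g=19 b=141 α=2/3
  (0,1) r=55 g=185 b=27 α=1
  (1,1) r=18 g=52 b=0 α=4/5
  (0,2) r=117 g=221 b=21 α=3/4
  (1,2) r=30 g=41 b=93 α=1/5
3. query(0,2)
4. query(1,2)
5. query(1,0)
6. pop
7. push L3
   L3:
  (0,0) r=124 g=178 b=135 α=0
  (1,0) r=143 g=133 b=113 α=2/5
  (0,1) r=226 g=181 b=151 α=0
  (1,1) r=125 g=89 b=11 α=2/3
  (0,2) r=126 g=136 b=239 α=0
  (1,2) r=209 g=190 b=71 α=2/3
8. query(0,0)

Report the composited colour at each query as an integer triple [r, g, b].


(0,2) stack=L1,L2; from [0,0,0]:
L1 α=1/2: [249/2, 203/2, 114]
L2 α=3/4: [951/8, 1529/8, 177/4]
= [119, 191, 44]

query (1,2) [L1,L2] — begin 0,0,0
+L1 (α=1/2) → [22, 13, 103/2]
+L2 (α=1/5) → [118/5, 93/5, 299/5]
= [24, 19, 60]

(1,0) stack=L1,L2; from [0,0,0]:
after L1 α=4/7: [720/7, 488/7, 16]
after L2 α=2/3: [646/7, 754/21, 298/3]
→ [92, 36, 99]

query (0,0) [L1,L3] — begin 0,0,0
L1 α=2/3: [416/3, 256/3, 118]
L3 α=0: [416/3, 256/3, 118]
rounded: [139, 85, 118]


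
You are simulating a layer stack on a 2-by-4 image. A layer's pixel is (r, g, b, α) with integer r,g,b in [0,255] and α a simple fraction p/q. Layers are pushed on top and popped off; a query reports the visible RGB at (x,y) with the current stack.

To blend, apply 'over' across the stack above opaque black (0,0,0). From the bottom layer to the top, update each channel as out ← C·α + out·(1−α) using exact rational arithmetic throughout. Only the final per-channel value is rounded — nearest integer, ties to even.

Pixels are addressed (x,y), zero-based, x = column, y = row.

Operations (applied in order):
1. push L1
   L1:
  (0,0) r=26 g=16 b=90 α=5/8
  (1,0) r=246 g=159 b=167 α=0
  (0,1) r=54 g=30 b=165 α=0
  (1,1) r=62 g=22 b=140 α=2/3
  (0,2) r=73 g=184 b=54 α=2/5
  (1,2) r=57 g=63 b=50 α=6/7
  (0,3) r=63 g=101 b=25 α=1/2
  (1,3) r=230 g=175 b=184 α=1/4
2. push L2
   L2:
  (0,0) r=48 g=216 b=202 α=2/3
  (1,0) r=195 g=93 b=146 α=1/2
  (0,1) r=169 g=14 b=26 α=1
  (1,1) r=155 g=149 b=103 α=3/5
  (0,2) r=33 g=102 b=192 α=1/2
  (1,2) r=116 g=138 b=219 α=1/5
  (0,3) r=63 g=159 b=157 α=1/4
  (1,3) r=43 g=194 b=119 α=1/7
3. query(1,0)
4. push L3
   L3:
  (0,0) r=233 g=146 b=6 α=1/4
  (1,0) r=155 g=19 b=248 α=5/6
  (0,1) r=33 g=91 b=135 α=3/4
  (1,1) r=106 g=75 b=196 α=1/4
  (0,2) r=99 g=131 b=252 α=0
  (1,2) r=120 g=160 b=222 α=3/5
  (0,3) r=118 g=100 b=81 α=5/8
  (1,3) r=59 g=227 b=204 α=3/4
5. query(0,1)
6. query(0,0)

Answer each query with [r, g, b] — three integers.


at x=1,y=0 over L1,L2:
after L1 α=0: [0, 0, 0]
after L2 α=1/2: [195/2, 93/2, 73]
rounded: [98, 46, 73]

(0,1) stack=L1,L2,L3; from [0,0,0]:
+L1 (α=0) → [0, 0, 0]
+L2 (α=1) → [169, 14, 26]
+L3 (α=3/4) → [67, 287/4, 431/4]
= [67, 72, 108]

at x=0,y=0 over L1,L2,L3:
L1 α=5/8: [65/4, 10, 225/4]
L2 α=2/3: [449/12, 442/3, 1841/12]
L3 α=1/4: [1381/16, 147, 1865/16]
rounded: [86, 147, 117]


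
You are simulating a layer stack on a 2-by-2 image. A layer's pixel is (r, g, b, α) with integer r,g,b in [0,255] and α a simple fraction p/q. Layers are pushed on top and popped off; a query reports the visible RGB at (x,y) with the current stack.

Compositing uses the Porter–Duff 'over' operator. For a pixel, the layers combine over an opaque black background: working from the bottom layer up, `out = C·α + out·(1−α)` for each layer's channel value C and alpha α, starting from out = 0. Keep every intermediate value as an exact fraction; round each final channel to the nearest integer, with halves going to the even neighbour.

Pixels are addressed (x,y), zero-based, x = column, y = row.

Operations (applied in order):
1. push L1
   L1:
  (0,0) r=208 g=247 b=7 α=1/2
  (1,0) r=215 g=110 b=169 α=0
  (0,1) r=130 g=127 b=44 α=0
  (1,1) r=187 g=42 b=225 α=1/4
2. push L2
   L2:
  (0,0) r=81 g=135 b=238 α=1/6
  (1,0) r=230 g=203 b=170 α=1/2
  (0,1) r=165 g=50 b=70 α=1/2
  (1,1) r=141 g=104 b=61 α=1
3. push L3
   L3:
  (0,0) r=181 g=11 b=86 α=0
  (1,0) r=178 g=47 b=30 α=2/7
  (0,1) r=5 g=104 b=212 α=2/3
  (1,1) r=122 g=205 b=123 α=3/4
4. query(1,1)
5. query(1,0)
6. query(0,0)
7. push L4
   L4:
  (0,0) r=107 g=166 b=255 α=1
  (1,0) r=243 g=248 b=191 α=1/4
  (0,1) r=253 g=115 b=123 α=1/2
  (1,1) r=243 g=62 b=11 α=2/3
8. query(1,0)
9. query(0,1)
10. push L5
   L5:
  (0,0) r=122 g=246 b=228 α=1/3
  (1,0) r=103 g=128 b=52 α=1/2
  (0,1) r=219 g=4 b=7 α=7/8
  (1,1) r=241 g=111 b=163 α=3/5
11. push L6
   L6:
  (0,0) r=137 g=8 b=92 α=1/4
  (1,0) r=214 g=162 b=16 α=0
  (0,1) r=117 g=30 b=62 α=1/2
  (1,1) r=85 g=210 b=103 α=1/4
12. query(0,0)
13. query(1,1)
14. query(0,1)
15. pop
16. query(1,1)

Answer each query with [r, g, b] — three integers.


query (1,1) [L1,L2,L3] — begin 0,0,0
+L1 (α=1/4) → [187/4, 21/2, 225/4]
+L2 (α=1) → [141, 104, 61]
+L3 (α=3/4) → [507/4, 719/4, 215/2]
→ [127, 180, 108]

query (1,0) [L1,L2,L3] — begin 0,0,0
L1 α=0: [0, 0, 0]
L2 α=1/2: [115, 203/2, 85]
L3 α=2/7: [133, 1203/14, 485/7]
= [133, 86, 69]

(0,0) stack=L1,L2,L3; from [0,0,0]:
+L1 (α=1/2) → [104, 247/2, 7/2]
+L2 (α=1/6) → [601/6, 1505/12, 511/12]
+L3 (α=0) → [601/6, 1505/12, 511/12]
= [100, 125, 43]

at x=1,y=0 over L1,L2,L3,L4:
after L1 α=0: [0, 0, 0]
after L2 α=1/2: [115, 203/2, 85]
after L3 α=2/7: [133, 1203/14, 485/7]
after L4 α=1/4: [321/2, 7081/56, 698/7]
rounded: [160, 126, 100]

query (0,1) [L1,L2,L3,L4] — begin 0,0,0
+L1 (α=0) → [0, 0, 0]
+L2 (α=1/2) → [165/2, 25, 35]
+L3 (α=2/3) → [185/6, 233/3, 153]
+L4 (α=1/2) → [1703/12, 289/3, 138]
= [142, 96, 138]

(0,0) stack=L1,L2,L3,L4,L5,L6; from [0,0,0]:
after L1 α=1/2: [104, 247/2, 7/2]
after L2 α=1/6: [601/6, 1505/12, 511/12]
after L3 α=0: [601/6, 1505/12, 511/12]
after L4 α=1: [107, 166, 255]
after L5 α=1/3: [112, 578/3, 246]
after L6 α=1/4: [473/4, 293/2, 415/2]
= [118, 146, 208]

(1,1) stack=L1,L2,L3,L4,L5,L6; from [0,0,0]:
after L1 α=1/4: [187/4, 21/2, 225/4]
after L2 α=1: [141, 104, 61]
after L3 α=3/4: [507/4, 719/4, 215/2]
after L4 α=2/3: [817/4, 405/4, 259/6]
after L5 α=3/5: [2263/10, 1071/10, 1726/15]
after L6 α=1/4: [7639/40, 5313/40, 2241/20]
rounded: [191, 133, 112]

query (0,1) [L1,L2,L3,L4,L5,L6] — begin 0,0,0
+L1 (α=0) → [0, 0, 0]
+L2 (α=1/2) → [165/2, 25, 35]
+L3 (α=2/3) → [185/6, 233/3, 153]
+L4 (α=1/2) → [1703/12, 289/3, 138]
+L5 (α=7/8) → [20099/96, 373/24, 187/8]
+L6 (α=1/2) → [31331/192, 1093/48, 683/16]
rounded: [163, 23, 43]

at x=1,y=1 over L1,L2,L3,L4,L5:
+L1 (α=1/4) → [187/4, 21/2, 225/4]
+L2 (α=1) → [141, 104, 61]
+L3 (α=3/4) → [507/4, 719/4, 215/2]
+L4 (α=2/3) → [817/4, 405/4, 259/6]
+L5 (α=3/5) → [2263/10, 1071/10, 1726/15]
→ [226, 107, 115]


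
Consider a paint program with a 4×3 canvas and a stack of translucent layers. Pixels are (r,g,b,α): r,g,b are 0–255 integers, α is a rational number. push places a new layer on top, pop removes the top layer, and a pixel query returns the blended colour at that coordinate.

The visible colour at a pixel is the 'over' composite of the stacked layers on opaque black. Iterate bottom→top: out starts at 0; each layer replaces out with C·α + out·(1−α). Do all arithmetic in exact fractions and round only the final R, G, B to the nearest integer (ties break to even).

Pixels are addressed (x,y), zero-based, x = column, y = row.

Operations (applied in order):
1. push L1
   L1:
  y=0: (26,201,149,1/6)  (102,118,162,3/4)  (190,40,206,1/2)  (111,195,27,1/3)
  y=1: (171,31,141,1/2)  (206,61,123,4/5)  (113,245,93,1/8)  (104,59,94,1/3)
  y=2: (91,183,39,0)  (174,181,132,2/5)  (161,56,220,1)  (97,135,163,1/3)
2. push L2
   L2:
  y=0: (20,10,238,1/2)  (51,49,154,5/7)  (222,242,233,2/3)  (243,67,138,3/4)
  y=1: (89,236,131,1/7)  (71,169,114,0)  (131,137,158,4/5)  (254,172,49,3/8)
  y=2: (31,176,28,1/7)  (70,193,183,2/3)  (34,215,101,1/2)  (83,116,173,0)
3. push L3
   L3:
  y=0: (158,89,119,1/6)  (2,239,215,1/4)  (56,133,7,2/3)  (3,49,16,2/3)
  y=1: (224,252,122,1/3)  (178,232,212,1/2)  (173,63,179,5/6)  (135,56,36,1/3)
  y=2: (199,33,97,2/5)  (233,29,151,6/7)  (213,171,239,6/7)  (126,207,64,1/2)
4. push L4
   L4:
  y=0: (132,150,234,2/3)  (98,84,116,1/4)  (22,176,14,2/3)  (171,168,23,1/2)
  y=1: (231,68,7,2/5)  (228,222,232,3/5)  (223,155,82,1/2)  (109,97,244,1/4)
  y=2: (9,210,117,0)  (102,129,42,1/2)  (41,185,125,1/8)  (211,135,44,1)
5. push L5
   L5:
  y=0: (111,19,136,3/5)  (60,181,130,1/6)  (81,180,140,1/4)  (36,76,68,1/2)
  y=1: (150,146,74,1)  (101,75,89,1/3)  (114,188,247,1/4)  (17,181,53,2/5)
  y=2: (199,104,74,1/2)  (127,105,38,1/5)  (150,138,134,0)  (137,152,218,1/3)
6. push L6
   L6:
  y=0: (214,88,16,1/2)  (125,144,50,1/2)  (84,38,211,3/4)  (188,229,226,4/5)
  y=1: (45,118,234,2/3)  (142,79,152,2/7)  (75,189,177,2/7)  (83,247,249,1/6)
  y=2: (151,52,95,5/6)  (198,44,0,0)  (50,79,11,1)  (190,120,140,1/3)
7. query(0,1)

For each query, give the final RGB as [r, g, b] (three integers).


at x=0,y=1 over L1,L2,L3,L4,L5,L6:
+L1 (α=1/2) → [171/2, 31/2, 141/2]
+L2 (α=1/7) → [86, 47, 554/7]
+L3 (α=1/3) → [132, 346/3, 654/7]
+L4 (α=2/5) → [858/5, 482/5, 412/7]
+L5 (α=1) → [150, 146, 74]
+L6 (α=2/3) → [80, 382/3, 542/3]
→ [80, 127, 181]


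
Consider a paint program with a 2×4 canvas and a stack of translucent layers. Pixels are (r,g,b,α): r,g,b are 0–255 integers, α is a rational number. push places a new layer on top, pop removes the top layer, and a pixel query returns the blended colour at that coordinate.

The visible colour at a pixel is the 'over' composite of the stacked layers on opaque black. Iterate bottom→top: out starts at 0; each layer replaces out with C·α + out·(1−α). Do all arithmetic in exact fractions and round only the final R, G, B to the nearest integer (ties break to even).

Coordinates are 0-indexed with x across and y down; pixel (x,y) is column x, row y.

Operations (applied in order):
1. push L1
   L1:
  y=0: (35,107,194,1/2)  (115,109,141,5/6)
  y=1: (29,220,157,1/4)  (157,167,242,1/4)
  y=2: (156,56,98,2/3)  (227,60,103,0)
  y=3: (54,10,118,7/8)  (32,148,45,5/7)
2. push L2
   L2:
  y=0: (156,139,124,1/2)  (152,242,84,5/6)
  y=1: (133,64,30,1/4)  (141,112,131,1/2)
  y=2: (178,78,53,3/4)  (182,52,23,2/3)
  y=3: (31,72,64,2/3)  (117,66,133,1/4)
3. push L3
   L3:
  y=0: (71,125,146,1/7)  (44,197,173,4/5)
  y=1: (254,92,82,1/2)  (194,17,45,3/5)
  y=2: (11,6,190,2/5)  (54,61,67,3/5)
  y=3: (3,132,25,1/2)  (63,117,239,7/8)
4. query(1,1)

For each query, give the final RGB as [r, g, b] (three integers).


at x=1,y=1 over L1,L2,L3:
after L1 α=1/4: [157/4, 167/4, 121/2]
after L2 α=1/2: [721/8, 615/8, 383/4]
after L3 α=3/5: [3049/20, 819/20, 653/10]
rounded: [152, 41, 65]


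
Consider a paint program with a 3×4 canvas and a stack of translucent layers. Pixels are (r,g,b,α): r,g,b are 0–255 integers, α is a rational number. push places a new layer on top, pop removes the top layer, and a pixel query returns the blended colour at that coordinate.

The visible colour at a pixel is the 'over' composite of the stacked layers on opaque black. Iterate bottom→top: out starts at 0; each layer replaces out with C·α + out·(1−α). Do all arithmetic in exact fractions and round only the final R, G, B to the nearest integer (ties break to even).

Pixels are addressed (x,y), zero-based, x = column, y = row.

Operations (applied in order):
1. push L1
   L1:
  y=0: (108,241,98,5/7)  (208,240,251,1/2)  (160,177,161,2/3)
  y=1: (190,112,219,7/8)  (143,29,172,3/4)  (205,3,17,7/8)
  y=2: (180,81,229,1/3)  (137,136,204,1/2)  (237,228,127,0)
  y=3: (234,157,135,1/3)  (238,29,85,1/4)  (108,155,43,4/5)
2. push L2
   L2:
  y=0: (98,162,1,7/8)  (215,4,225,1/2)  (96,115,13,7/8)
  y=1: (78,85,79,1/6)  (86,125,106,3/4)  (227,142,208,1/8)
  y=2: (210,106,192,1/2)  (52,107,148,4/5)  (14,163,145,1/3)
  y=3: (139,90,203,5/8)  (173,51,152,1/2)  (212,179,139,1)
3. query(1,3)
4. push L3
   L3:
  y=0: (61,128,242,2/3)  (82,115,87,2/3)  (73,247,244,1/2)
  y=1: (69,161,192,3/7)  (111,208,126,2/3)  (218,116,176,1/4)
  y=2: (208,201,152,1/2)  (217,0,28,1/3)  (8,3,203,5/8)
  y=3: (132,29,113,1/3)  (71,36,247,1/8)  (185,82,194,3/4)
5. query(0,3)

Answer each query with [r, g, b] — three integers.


at x=1,y=3 over L1,L2:
+L1 (α=1/4) → [119/2, 29/4, 85/4]
+L2 (α=1/2) → [465/4, 233/8, 693/8]
→ [116, 29, 87]

query (0,3) [L1,L2,L3] — begin 0,0,0
+L1 (α=1/3) → [78, 157/3, 45]
+L2 (α=5/8) → [929/8, 607/8, 575/4]
+L3 (α=1/3) → [1457/12, 241/4, 267/2]
→ [121, 60, 134]


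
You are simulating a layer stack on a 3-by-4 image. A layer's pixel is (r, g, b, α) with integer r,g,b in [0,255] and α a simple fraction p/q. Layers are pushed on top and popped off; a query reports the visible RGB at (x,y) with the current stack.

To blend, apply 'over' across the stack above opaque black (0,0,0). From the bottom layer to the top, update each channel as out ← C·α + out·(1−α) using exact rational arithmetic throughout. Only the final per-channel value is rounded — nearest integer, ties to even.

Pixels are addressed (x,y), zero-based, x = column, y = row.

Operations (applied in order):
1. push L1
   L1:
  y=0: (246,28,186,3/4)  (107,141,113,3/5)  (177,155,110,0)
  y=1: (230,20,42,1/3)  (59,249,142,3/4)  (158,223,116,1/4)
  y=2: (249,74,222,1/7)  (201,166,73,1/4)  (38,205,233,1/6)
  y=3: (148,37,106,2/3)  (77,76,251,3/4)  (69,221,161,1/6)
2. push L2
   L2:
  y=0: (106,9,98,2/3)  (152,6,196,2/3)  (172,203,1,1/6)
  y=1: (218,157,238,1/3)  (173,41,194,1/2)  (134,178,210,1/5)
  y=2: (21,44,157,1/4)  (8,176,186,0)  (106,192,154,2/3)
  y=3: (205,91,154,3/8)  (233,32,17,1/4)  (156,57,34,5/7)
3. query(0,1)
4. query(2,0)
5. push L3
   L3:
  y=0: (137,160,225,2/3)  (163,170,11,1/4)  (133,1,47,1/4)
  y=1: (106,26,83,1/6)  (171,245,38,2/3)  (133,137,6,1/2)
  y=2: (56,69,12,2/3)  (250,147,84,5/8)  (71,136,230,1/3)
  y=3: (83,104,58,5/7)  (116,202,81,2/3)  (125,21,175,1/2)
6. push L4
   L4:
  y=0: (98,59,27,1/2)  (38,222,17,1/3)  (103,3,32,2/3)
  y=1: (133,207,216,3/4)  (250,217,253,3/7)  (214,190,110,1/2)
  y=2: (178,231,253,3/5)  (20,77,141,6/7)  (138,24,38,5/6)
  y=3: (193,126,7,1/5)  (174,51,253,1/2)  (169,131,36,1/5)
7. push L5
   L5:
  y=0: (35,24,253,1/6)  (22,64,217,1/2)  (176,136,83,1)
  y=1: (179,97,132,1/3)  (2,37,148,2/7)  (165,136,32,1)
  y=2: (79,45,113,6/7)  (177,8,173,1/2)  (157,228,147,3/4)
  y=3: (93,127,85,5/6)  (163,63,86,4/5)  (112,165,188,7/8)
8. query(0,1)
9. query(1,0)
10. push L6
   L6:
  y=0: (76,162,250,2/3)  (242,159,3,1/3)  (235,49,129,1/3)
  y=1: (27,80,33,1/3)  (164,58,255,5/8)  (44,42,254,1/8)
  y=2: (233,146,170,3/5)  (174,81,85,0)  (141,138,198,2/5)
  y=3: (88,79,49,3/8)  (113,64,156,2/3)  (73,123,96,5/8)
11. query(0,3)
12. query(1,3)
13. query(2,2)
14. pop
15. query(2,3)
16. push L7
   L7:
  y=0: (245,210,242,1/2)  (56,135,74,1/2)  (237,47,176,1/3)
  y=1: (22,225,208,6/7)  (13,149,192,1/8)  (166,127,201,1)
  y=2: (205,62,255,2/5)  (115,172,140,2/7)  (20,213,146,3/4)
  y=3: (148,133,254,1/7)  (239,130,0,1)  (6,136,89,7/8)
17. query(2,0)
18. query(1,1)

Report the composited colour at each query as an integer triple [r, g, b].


at x=0,y=1 over L1,L2:
L1 α=1/3: [230/3, 20/3, 14]
L2 α=1/3: [1114/9, 511/9, 266/3]
→ [124, 57, 89]

query (2,0) [L1,L2] — begin 0,0,0
after L1 α=0: [0, 0, 0]
after L2 α=1/6: [86/3, 203/6, 1/6]
= [29, 34, 0]

at x=0,y=1 over L1,L2,L3,L4,L5:
+L1 (α=1/3) → [230/3, 20/3, 14]
+L2 (α=1/3) → [1114/9, 511/9, 266/3]
+L3 (α=1/6) → [3262/27, 2789/54, 1579/18]
+L4 (α=3/4) → [14035/108, 36323/216, 13243/72]
+L5 (α=1/3) → [23701/162, 46799/324, 17995/108]
rounded: [146, 144, 167]

(1,0) stack=L1,L2,L3,L4,L5; from [0,0,0]:
+L1 (α=3/5) → [321/5, 423/5, 339/5]
+L2 (α=2/3) → [1841/15, 161/5, 2299/15]
+L3 (α=1/4) → [664/5, 1333/20, 1177/10]
+L4 (α=1/3) → [506/5, 3553/30, 1262/15]
+L5 (α=1/2) → [308/5, 5473/60, 4517/30]
= [62, 91, 151]

query (0,3) [L1,L2,L3,L4,L5,L6] — begin 0,0,0
+L1 (α=2/3) → [296/3, 74/3, 212/3]
+L2 (α=3/8) → [3325/24, 1189/24, 1223/12]
+L3 (α=5/7) → [8305/84, 7429/84, 2963/42]
+L4 (α=1/5) → [12358/105, 2015/21, 6073/105]
+L5 (α=5/6) → [61183/630, 7675/63, 25349/315]
+L6 (α=3/8) → [94447/1008, 26653/252, 17305/252]
rounded: [94, 106, 69]

query (1,3) [L1,L2,L3,L4,L5,L6] — begin 0,0,0
+L1 (α=3/4) → [231/4, 57, 753/4]
+L2 (α=1/4) → [1625/16, 203/4, 2327/16]
+L3 (α=2/3) → [1779/16, 1819/12, 4919/48]
+L4 (α=1/2) → [4563/32, 2431/24, 17063/96]
+L5 (α=4/5) → [25427/160, 8479/120, 50087/480]
+L6 (α=2/3) → [20529/160, 23839/360, 199847/1440]
= [128, 66, 139]

at x=2,y=2 over L1,L2,L3,L4,L5,L6:
L1 α=1/6: [19/3, 205/6, 233/6]
L2 α=2/3: [655/9, 2509/18, 2081/18]
L3 α=1/3: [1949/27, 3733/27, 4151/27]
L4 α=5/6: [20579/162, 6973/162, 9281/162]
L5 α=3/4: [96881/648, 117781/648, 80723/648]
L6 α=2/5: [157793/1080, 177397/1080, 166259/1080]
= [146, 164, 154]

(2,3) stack=L1,L2,L3,L4,L5; from [0,0,0]:
L1 α=1/6: [23/2, 221/6, 161/6]
L2 α=5/7: [803/7, 1076/21, 671/21]
L3 α=1/2: [839/7, 1517/42, 2173/21]
L4 α=1/5: [4539/35, 1157/21, 9448/105]
L5 α=7/8: [31979/280, 6353/42, 36907/210]
= [114, 151, 176]

(2,0) stack=L1,L2,L3,L4,L5,L7; from [0,0,0]:
+L1 (α=0) → [0, 0, 0]
+L2 (α=1/6) → [86/3, 203/6, 1/6]
+L3 (α=1/4) → [219/4, 205/8, 95/8]
+L4 (α=2/3) → [1043/12, 253/24, 607/24]
+L5 (α=1) → [176, 136, 83]
+L7 (α=1/3) → [589/3, 319/3, 114]
= [196, 106, 114]

query (1,1) [L1,L2,L3,L4,L5,L7] — begin 0,0,0
+L1 (α=3/4) → [177/4, 747/4, 213/2]
+L2 (α=1/2) → [869/8, 911/8, 601/4]
+L3 (α=2/3) → [3605/24, 4831/24, 905/12]
+L4 (α=3/7) → [8105/42, 8737/42, 3182/21]
+L5 (α=2/7) → [40693/294, 46793/294, 22126/147]
+L7 (α=1/8) → [41239/336, 53051/336, 13079/84]
= [123, 158, 156]
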